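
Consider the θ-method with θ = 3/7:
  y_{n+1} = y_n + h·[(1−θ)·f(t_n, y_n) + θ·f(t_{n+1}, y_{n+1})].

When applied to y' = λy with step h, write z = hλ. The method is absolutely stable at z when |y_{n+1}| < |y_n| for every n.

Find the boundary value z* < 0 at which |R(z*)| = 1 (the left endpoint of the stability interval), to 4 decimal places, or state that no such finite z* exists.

left endpoint -14.0000.

On y'=λy, z=hλ:
  y_{n+1} = y_n + z·[4/7·y_n + 3/7·y_{n+1}] ⇒ (1 − 3/7z)y_{n+1} = (1 + 4/7z)y_n
  so R(z) = (1 + 4/7z)/(1 − 3/7z).

Boundary: |R(x)|=1, x<0.
x=-1.77: |R|=0.0065
R=−1: 1+4/7x = −1+3/7x ⇒ -1/7x=2 ⇒ x=2/(-1/7)=-14.0000
Confirm numerically:
  x=-13.380: |R|=0.98685 <1
  x=-11.415: |R|=0.93733 <1
  x=-8.948: |R|=0.85073 <1
  x=-14.384: |R|=1.00766 >1
  x=-14.177: |R|=1.00357 >1
Interval (-14.0000, 0).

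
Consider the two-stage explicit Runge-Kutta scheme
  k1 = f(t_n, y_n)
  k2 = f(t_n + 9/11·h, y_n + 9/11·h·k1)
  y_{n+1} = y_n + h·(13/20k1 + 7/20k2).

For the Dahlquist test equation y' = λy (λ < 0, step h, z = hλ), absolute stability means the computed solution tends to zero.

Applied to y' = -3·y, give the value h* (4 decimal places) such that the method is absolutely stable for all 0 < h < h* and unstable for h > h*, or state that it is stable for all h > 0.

(-3.4921,0); λ=-3 ⇒ h* = (220/63)/3 = 1.1640.

Set f=λy, z=hλ:
  k1=λy_n ⇒ h·k1=z·y_n;  k2=λ(1+9/11z)y_n ⇒ h·k2=z(1+9/11z)y_n
  y_{n+1}/y_n = 1 + 13/20z + 7/20z(1+9/11z) = 1 + z + 63/220z²
  ⇒ R(z) = 1 + z + 63/220z².

Solve |R(x)|<1 on ℝ⁻.
x=-0.69: |R|=0.4463
R=1: x+63/220x²=0 ⇒ x=−220/63=-3.4921; min R=1−1/(4·63/220)=0.1270>−1
Confirm numerically:
  x=-2.917: |R|=0.51964 <1
  x=-2.312: |R|=0.21871 <1
  x=-1.816: |R|=0.12839 <1
  x=-1.429: |R|=0.15577 <1
  x=-3.895: |R|=1.44943 >1
  x=-3.730: |R|=1.25415 >1
So |R|<1 on (-3.4921, 0).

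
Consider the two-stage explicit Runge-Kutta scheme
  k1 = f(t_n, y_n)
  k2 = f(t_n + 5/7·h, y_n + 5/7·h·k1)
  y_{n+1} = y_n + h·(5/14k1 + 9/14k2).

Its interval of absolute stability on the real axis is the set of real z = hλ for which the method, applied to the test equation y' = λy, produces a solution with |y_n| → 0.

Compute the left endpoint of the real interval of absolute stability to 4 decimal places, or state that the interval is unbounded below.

With y'=λy (z=hλ):
  k1=λy_n ⇒ h·k1=z·y_n;  k2=λ(1+5/7z)y_n ⇒ h·k2=z(1+5/7z)y_n
  y_{n+1}/y_n = 1 + 5/14z + 9/14z(1+5/7z) = 1 + z + 45/98z²
  R(z) = 1 + z + 45/98z².

Solve |R(x)|<1 on ℝ⁻.
x=-1.53: |R|=0.5449
R=1: x+45/98x²=0 ⇒ x=−98/45=-2.1778; min R=1−1/(4·45/98)=0.4556>−1
Confirm numerically:
  x=-2.138: |R|=0.96095 <1
  x=-1.673: |R|=0.61222 <1
  x=-1.348: |R|=0.48638 <1
  x=-2.589: |R|=1.48887 >1
  x=-2.411: |R|=1.25820 >1
  x=-2.293: |R|=1.12132 >1
So |R|<1 on (-2.1778, 0).

z* = -2.1778.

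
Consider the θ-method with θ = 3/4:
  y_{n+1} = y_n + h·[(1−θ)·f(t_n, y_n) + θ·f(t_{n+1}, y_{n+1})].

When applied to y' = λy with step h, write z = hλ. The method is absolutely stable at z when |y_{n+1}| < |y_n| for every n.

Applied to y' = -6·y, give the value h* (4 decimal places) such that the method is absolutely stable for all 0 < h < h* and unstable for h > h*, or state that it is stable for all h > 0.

Test eqn y'=λy, z=hλ:
  y_{n+1} = y_n + z·[1/4·y_n + 3/4·y_{n+1}] ⇒ (1 − 3/4z)y_{n+1} = (1 + 1/4z)y_n
  ⇒ R(z) = (1 + 1/4z)/(1 − 3/4z).

Solve |R(x)|<1 on ℝ⁻.
x=-1.06: |R|=0.4095
x=-2: |R|=0.2000
x=-10: |R|=0.1765
x=-100: |R|=0.3158
θ=3/4≥1/2 ⇒ |1+1/4x|<|1−3/4x| ∀x<0 ⇒ unbounded interval.

(−∞, 0) — no finite endpoint. Any h>0 works for λ=-6.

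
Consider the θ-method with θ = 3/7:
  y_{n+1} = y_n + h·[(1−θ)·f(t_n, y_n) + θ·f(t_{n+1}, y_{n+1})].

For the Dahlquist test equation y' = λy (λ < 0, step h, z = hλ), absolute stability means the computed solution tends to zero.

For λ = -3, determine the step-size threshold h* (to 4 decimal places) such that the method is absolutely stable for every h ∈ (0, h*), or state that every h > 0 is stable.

(-14.0000,0); λ=-3 ⇒ h* = (14)/3 = 4.6667.

With y'=λy (z=hλ):
  y_{n+1} = y_n + z·[4/7·y_n + 3/7·y_{n+1}] ⇒ (1 − 3/7z)y_{n+1} = (1 + 4/7z)y_n
  ⇒ R(z) = (1 + 4/7z)/(1 − 3/7z).

Solve |R(x)|<1 on ℝ⁻.
x=-1.03: |R|=0.2854
R=−1: 1+4/7x = −1+3/7x ⇒ -1/7x=2 ⇒ x=2/(-1/7)=-14.0000
Confirm numerically:
  x=-12.027: |R|=0.95420 <1
  x=-10.962: |R|=0.92383 <1
  x=-8.906: |R|=0.84892 <1
  x=-7.753: |R|=0.79355 <1
  x=-14.231: |R|=1.00465 >1
  x=-14.077: |R|=1.00156 >1
So |R|<1 on (-14.0000, 0).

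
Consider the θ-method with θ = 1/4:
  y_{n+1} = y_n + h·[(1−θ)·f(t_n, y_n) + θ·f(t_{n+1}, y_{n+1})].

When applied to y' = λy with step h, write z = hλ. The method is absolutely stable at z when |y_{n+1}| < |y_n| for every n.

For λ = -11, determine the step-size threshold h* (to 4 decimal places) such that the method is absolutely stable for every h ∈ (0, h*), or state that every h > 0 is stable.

(-4.0000,0); λ=-11 ⇒ h* = (4)/11 = 0.3636.

Test eqn y'=λy, z=hλ:
  y_{n+1} = y_n + z·[3/4·y_n + 1/4·y_{n+1}] ⇒ (1 − 1/4z)y_{n+1} = (1 + 3/4z)y_n
  so R(z) = (1 + 3/4z)/(1 − 1/4z).

Find x<0 with |R(x)|<1.
x=-1.56: |R|=0.1223
R=−1: 1+3/4x = −1+1/4x ⇒ -1/2x=2 ⇒ x=2/(-1/2)=-4.0000
Confirm numerically:
  x=-3.857: |R|=0.96360 <1
  x=-3.600: |R|=0.89474 <1
  x=-2.501: |R|=0.53884 <1
  x=-4.423: |R|=1.10044 >1
  x=-4.146: |R|=1.03585 >1
Interval (-4.0000, 0).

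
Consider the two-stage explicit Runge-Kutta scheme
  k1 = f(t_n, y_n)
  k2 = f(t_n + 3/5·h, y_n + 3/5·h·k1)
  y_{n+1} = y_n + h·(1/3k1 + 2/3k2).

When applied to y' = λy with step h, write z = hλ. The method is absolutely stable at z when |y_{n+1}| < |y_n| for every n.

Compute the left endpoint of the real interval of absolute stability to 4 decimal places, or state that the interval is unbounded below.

left endpoint -2.5000.

With y'=λy (z=hλ):
  k1=λy_n ⇒ h·k1=z·y_n;  k2=λ(1+3/5z)y_n ⇒ h·k2=z(1+3/5z)y_n
  y_{n+1}/y_n = 1 + 1/3z + 2/3z(1+3/5z) = 1 + z + 2/5z²
  R(z) = 1 + z + 2/5z².

Solve |R(x)|<1 on ℝ⁻.
x=-0.92: |R|=0.4186
R=1: x+2/5x²=0 ⇒ x=−5/2=-2.5000; min R=1−1/(4·2/5)=0.3750>−1
Confirm numerically:
  x=-2.146: |R|=0.69613 <1
  x=-1.901: |R|=0.54452 <1
  x=-1.785: |R|=0.48949 <1
  x=-1.036: |R|=0.39332 <1
  x=-3.003: |R|=1.60420 >1
  x=-2.982: |R|=1.57493 >1
  x=-2.953: |R|=1.53508 >1
Interval (-2.5000, 0).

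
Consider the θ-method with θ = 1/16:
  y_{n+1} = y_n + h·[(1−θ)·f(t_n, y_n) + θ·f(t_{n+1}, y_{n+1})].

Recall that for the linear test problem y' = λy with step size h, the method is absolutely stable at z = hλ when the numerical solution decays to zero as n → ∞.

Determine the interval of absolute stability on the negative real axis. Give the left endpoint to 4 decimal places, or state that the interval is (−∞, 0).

z∈(-2.2857,0).

Test eqn y'=λy, z=hλ:
  y_{n+1} = y_n + z·[15/16·y_n + 1/16·y_{n+1}] ⇒ (1 − 1/16z)y_{n+1} = (1 + 15/16z)y_n
  Hence R(z) = (1 + 15/16z)/(1 − 1/16z).

Find x<0 with |R(x)|<1.
x=-1.12: |R|=0.0467
R=−1: 1+15/16x = −1+1/16x ⇒ -7/8x=2 ⇒ x=2/(-7/8)=-2.2857
Confirm numerically:
  x=-2.070: |R|=0.83287 <1
  x=-1.521: |R|=0.38896 <1
  x=-1.103: |R|=0.03187 <1
  x=-0.992: |R|=0.06591 <1
  x=-2.727: |R|=1.32990 >1
  x=-2.549: |R|=1.19872 >1
Interval (-2.2857, 0).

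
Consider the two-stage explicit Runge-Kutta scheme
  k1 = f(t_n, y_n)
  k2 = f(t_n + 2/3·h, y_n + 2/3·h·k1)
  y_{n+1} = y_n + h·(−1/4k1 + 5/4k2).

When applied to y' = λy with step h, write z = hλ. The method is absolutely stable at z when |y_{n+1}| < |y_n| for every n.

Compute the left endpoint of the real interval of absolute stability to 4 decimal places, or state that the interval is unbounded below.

z* = -1.2000.

Set f=λy, z=hλ:
  k1=λy_n ⇒ h·k1=z·y_n;  k2=λ(1+2/3z)y_n ⇒ h·k2=z(1+2/3z)y_n
  y_{n+1}/y_n = 1 − 1/4z + 5/4z(1+2/3z) = 1 + z + 5/6z²
  so R(z) = 1 + z + 5/6z².

Need |R(x)|<1, x<0.
x=-1.74: |R|=1.7830
R=1: x+5/6x²=0 ⇒ x=−6/5=-1.2000; min R=1−1/(4·5/6)=0.7000>−1
Confirm numerically:
  x=-1.024: |R|=0.84981 <1
  x=-0.741: |R|=0.71657 <1
  x=-0.629: |R|=0.70070 <1
  x=-1.532: |R|=1.42385 >1
  x=-1.359: |R|=1.18007 >1
Interval (-1.2000, 0).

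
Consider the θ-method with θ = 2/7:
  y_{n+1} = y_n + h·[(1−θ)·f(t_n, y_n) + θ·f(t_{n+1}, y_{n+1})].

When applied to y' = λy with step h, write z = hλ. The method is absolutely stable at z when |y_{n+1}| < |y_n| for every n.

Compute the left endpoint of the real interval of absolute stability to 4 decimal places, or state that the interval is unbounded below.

Set f=λy, z=hλ:
  y_{n+1} = y_n + z·[5/7·y_n + 2/7·y_{n+1}] ⇒ (1 − 2/7z)y_{n+1} = (1 + 5/7z)y_n
  R(z) = (1 + 5/7z)/(1 − 2/7z).

Find x<0 with |R(x)|<1.
x=-1.29: |R|=0.0574
R=−1: 1+5/7x = −1+2/7x ⇒ -3/7x=2 ⇒ x=2/(-3/7)=-4.6667
Confirm numerically:
  x=-3.595: |R|=0.77343 <1
  x=-2.066: |R|=0.29914 <1
  x=-1.943: |R|=0.24940 <1
  x=-5.095: |R|=1.07475 >1
  x=-4.813: |R|=1.02640 >1
So |R|<1 on (-4.6667, 0).

z* = -4.6667.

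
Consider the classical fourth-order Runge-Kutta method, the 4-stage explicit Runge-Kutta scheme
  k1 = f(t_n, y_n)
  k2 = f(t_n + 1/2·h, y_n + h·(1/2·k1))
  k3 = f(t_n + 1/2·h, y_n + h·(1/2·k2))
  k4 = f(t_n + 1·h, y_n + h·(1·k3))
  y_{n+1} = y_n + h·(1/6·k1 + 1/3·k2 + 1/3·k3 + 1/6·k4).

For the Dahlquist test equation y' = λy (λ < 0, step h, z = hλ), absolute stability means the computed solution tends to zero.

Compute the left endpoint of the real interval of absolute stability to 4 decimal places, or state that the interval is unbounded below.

Set f=λy, z=hλ:
  order 4, 4-stage ⇒ R(z)=1+z+z^2/2+z^3/6+z^4/24
  (e.g. R(-0.84)=0.43476, |R|=0.43476)

Boundary: |R(x)|=1, x<0.
x=-0.84: |R|=0.4348
|R(-2.54)|=0.6889 |R(-1.91)|=0.3073 |R(-1.62)|=0.2706
Bisect:
  x_lo=-3.1834 |R|=1.7858  x_hi=-0.1800 |R|=0.8353
  mid=-1.68167 |R|=0.27294 →hi
  mid=-2.43251 |R|=0.58598 →hi
  mid=-2.80793 |R|=1.03468 →lo
  mid=-2.62022 |R|=0.77834 →hi
  mid=-2.71408 |R|=0.89783 →hi
  mid=-2.76101 |R|=0.96400 →hi
  mid=-2.78447 |R|=0.99876 →hi
  mid=-2.79620 |R|=1.01657 →lo
  ...
  [-2.78539,-2.78520] ⇒ x*=-2.7853
Stable set (-2.7853, 0).

left endpoint -2.7853.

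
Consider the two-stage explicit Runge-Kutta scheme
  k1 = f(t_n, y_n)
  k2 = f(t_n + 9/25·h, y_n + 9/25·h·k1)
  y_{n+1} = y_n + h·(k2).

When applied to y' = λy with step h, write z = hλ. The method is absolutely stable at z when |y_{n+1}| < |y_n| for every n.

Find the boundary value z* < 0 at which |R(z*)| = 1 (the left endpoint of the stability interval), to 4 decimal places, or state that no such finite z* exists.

Test eqn y'=λy, z=hλ:
  k1=λy_n ⇒ h·k1=z·y_n;  k2=λ(1+9/25z)y_n ⇒ h·k2=z(1+9/25z)y_n
  y_{n+1}/y_n = 1 + z(1+9/25z) = 1 + z + 9/25z²
  R(z) = 1 + z + 9/25z².

Solve |R(x)|<1 on ℝ⁻.
x=-1.57: |R|=0.3174
R=1: x+9/25x²=0 ⇒ x=−25/9=-2.7778; min R=1−1/(4·9/25)=0.3056>−1
Confirm numerically:
  x=-1.736: |R|=0.34893 <1
  x=-1.612: |R|=0.32348 <1
  x=-1.557: |R|=0.31573 <1
  x=-1.169: |R|=0.32296 <1
  x=-3.245: |R|=1.54581 >1
  x=-3.016: |R|=1.25865 >1
  x=-2.851: |R|=1.07515 >1
So |R|<1 on (-2.7778, 0).

z* = -2.7778.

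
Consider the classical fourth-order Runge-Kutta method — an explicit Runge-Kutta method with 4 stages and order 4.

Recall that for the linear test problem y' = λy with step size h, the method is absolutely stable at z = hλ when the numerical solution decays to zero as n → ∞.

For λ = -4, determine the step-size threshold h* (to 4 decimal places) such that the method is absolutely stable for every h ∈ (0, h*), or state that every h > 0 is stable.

Set f=λy, z=hλ:
  order 4, 4-stage ⇒ R(z)=1+z+z^2/2+z^3/6+z^4/24
  (e.g. R(-0.88)=0.41861, |R|=0.41861)

Need |R(x)|<1, x<0.
x=-0.88: |R|=0.4186
|R(-2.8)|=1.0224 |R(-1.57)|=0.2706 |R(-1.24)|=0.3095
Bisect:
  x_lo=-3.2684 |R|=2.0084  x_hi=-0.3454 |R|=0.7079
  mid=-1.80690 |R|=0.28647 →hi
  mid=-2.53763 |R|=0.68645 →hi
  mid=-2.90300 |R|=1.19246 →lo
  mid=-2.72032 |R|=0.90637 →hi
  mid=-2.81166 |R|=1.04048 →lo
  mid=-2.76599 |R|=0.97128 →hi
  mid=-2.78882 |R|=1.00533 →lo
  mid=-2.77740 |R|=0.98817 →hi
  ...
  [-2.78543,-2.78525] ⇒ x*=-2.7853
Interval (-2.7853, 0).

(-2.7853,0); λ=-4 ⇒ h* = 0.6963.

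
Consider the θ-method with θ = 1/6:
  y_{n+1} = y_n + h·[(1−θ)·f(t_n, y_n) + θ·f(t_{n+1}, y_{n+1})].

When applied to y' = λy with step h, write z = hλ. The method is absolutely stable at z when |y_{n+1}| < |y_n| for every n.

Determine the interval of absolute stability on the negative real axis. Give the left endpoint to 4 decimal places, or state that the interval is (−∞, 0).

z∈(-3.0000,0).

On y'=λy, z=hλ:
  y_{n+1} = y_n + z·[5/6·y_n + 1/6·y_{n+1}] ⇒ (1 − 1/6z)y_{n+1} = (1 + 5/6z)y_n
  R(z) = (1 + 5/6z)/(1 − 1/6z).

Boundary: |R(x)|=1, x<0.
x=-1.08: |R|=0.0847
R=−1: 1+5/6x = −1+1/6x ⇒ -2/3x=2 ⇒ x=2/(-2/3)=-3.0000
Confirm numerically:
  x=-2.575: |R|=0.80175 <1
  x=-2.034: |R|=0.51904 <1
  x=-1.800: |R|=0.38462 <1
  x=-1.323: |R|=0.08398 <1
  x=-3.541: |R|=1.22681 >1
  x=-3.437: |R|=1.18523 >1
Stable set (-3.0000, 0).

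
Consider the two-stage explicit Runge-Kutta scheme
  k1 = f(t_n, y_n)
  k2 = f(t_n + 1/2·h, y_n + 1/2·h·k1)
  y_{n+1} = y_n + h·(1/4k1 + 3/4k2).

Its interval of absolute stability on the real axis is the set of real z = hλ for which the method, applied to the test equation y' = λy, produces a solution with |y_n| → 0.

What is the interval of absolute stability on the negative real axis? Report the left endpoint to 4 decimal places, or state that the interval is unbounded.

(-2.6667, 0).

With y'=λy (z=hλ):
  k1=λy_n ⇒ h·k1=z·y_n;  k2=λ(1+1/2z)y_n ⇒ h·k2=z(1+1/2z)y_n
  y_{n+1}/y_n = 1 + 1/4z + 3/4z(1+1/2z) = 1 + z + 3/8z²
  R(z) = 1 + z + 3/8z².

Boundary: |R(x)|=1, x<0.
x=-1.03: |R|=0.3678
R=1: x+3/8x²=0 ⇒ x=−8/3=-2.6667; min R=1−1/(4·3/8)=0.3333>−1
Confirm numerically:
  x=-2.478: |R|=0.82468 <1
  x=-1.733: |R|=0.39323 <1
  x=-1.417: |R|=0.33596 <1
  x=-1.293: |R|=0.33394 <1
  x=-3.223: |R|=1.67240 >1
  x=-2.856: |R|=1.20278 >1
So |R|<1 on (-2.6667, 0).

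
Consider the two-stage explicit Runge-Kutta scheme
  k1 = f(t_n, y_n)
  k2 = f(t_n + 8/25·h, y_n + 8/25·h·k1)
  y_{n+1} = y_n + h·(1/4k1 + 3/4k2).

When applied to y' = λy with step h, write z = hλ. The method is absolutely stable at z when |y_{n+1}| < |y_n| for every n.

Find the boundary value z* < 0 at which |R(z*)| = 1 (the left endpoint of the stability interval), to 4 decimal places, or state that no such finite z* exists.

On y'=λy, z=hλ:
  k1=λy_n ⇒ h·k1=z·y_n;  k2=λ(1+8/25z)y_n ⇒ h·k2=z(1+8/25z)y_n
  y_{n+1}/y_n = 1 + 1/4z + 3/4z(1+8/25z) = 1 + z + 6/25z²
  Hence R(z) = 1 + z + 6/25z².

Solve |R(x)|<1 on ℝ⁻.
x=-1.46: |R|=0.0516
R=1: x+6/25x²=0 ⇒ x=−25/6=-4.1667; min R=1−1/(4·6/25)=-0.0417>−1
Confirm numerically:
  x=-4.025: |R|=0.86315 <1
  x=-3.029: |R|=0.17296 <1
  x=-2.451: |R|=0.00922 <1
  x=-1.741: |R|=0.01354 <1
  x=-4.233: |R|=1.06739 >1
  x=-4.198: |R|=1.03157 >1
So |R|<1 on (-4.1667, 0).

left endpoint -4.1667.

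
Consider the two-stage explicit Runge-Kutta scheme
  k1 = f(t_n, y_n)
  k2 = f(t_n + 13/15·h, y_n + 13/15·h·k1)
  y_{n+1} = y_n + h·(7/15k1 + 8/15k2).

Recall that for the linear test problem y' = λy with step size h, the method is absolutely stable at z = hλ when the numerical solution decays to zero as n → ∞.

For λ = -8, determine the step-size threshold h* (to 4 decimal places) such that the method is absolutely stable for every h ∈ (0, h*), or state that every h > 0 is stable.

Test eqn y'=λy, z=hλ:
  k1=λy_n ⇒ h·k1=z·y_n;  k2=λ(1+13/15z)y_n ⇒ h·k2=z(1+13/15z)y_n
  y_{n+1}/y_n = 1 + 7/15z + 8/15z(1+13/15z) = 1 + z + 104/225z²
  R(z) = 1 + z + 104/225z².

Solve |R(x)|<1 on ℝ⁻.
x=-1.54: |R|=0.5562
R=1: x+104/225x²=0 ⇒ x=−225/104=-2.1635; min R=1−1/(4·104/225)=0.4591>−1
Confirm numerically:
  x=-1.997: |R|=0.84635 <1
  x=-1.714: |R|=0.64391 <1
  x=-1.287: |R|=0.47861 <1
  x=-1.273: |R|=0.47604 <1
  x=-2.591: |R|=1.51203 >1
  x=-2.557: |R|=1.46512 >1
  x=-2.302: |R|=1.14741 >1
So |R|<1 on (-2.1635, 0).

(-2.1635,0); λ=-8 ⇒ h* = (225/104)/8 = 0.2704.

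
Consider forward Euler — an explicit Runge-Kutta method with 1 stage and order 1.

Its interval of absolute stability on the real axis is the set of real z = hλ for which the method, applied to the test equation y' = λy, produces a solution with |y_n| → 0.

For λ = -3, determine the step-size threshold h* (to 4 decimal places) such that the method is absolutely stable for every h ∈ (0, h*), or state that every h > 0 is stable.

(-2.0000,0); λ=-3 ⇒ h* = 0.6667.

Set f=λy, z=hλ:
  order 1, 1-stage ⇒ R(z)=1+z
  (e.g. R(-1.79)=-0.79000, |R|=0.79000)

Solve |R(x)|<1 on ℝ⁻.
x=-1.79: |R|=0.7900
|R(-2.02)|=1.0200 |R(-1.6)|=0.6000 |R(-0.8)|=0.2000
Bisect:
  x_lo=-2.8763 |R|=1.8763  x_hi=-0.2930 |R|=0.7070
  mid=-1.58469 |R|=0.58469 →hi
  mid=-2.23051 |R|=1.23051 →lo
  mid=-1.90760 |R|=0.90760 →hi
  mid=-2.06905 |R|=1.06905 →lo
  mid=-1.98833 |R|=0.98833 →hi
  mid=-2.02869 |R|=1.02869 →lo
  mid=-2.00851 |R|=1.00851 →lo
  mid=-1.99842 |R|=0.99842 →hi
  mid=-2.00346 |R|=1.00346 →lo
  mid=-2.00094 |R|=1.00094 →lo
  ...
  [-2.00015,-1.99999] ⇒ x*=-2.0000
Stable set (-2.0000, 0).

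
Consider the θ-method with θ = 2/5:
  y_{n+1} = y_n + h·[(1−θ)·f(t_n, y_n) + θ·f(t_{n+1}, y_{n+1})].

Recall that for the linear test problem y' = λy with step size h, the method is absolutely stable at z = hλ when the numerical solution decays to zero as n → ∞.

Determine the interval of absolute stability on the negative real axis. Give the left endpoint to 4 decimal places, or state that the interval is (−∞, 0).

(-10.0000, 0).

Test eqn y'=λy, z=hλ:
  y_{n+1} = y_n + z·[3/5·y_n + 2/5·y_{n+1}] ⇒ (1 − 2/5z)y_{n+1} = (1 + 3/5z)y_n
  ⇒ R(z) = (1 + 3/5z)/(1 − 2/5z).

Solve |R(x)|<1 on ℝ⁻.
x=-0.95: |R|=0.3116
R=−1: 1+3/5x = −1+2/5x ⇒ -1/5x=2 ⇒ x=2/(-1/5)=-10.0000
Confirm numerically:
  x=-6.897: |R|=0.83489 <1
  x=-6.499: |R|=0.80548 <1
  x=-4.807: |R|=0.64466 <1
  x=-4.110: |R|=0.55446 <1
  x=-10.585: |R|=1.02235 >1
  x=-10.349: |R|=1.01358 >1
So |R|<1 on (-10.0000, 0).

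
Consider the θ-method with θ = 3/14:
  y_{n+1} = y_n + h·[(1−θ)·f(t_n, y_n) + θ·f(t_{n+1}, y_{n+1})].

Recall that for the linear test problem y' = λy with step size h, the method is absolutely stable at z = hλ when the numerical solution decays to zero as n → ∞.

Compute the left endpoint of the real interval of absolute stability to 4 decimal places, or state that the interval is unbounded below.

Test eqn y'=λy, z=hλ:
  y_{n+1} = y_n + z·[11/14·y_n + 3/14·y_{n+1}] ⇒ (1 − 3/14z)y_{n+1} = (1 + 11/14z)y_n
  so R(z) = (1 + 11/14z)/(1 − 3/14z).

Need |R(x)|<1, x<0.
x=-1.44: |R|=0.1004
R=−1: 1+11/14x = −1+3/14x ⇒ -4/7x=2 ⇒ x=2/(-4/7)=-3.5000
Confirm numerically:
  x=-3.039: |R|=0.84046 <1
  x=-2.181: |R|=0.48635 <1
  x=-1.816: |R|=0.30728 <1
  x=-1.753: |R|=0.27431 <1
  x=-4.078: |R|=1.17626 >1
  x=-3.984: |R|=1.14920 >1
  x=-3.874: |R|=1.11677 >1
Interval (-3.5000, 0).

z* = -3.5000.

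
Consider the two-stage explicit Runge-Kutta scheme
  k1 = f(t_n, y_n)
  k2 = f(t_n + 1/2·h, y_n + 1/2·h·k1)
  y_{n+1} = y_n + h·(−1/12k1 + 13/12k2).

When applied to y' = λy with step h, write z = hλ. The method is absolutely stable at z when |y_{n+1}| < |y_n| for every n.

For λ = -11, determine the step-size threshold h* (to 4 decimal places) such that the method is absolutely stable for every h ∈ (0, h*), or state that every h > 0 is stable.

Set f=λy, z=hλ:
  k1=λy_n ⇒ h·k1=z·y_n;  k2=λ(1+1/2z)y_n ⇒ h·k2=z(1+1/2z)y_n
  y_{n+1}/y_n = 1 − 1/12z + 13/12z(1+1/2z) = 1 + z + 13/24z²
  so R(z) = 1 + z + 13/24z².

Find x<0 with |R(x)|<1.
x=-1.25: |R|=0.5964
R=1: x+13/24x²=0 ⇒ x=−24/13=-1.8462; min R=1−1/(4·13/24)=0.5385>−1
Confirm numerically:
  x=-1.770: |R|=0.92699 <1
  x=-1.010: |R|=0.54255 <1
  x=-0.830: |R|=0.54315 <1
  x=-0.765: |R|=0.55200 <1
  x=-2.371: |R|=1.67406 >1
  x=-1.908: |R|=1.06392 >1
  x=-1.881: |R|=1.03550 >1
Stable set (-1.8462, 0).

(-1.8462,0); λ=-11 ⇒ h* = (24/13)/11 = 0.1678.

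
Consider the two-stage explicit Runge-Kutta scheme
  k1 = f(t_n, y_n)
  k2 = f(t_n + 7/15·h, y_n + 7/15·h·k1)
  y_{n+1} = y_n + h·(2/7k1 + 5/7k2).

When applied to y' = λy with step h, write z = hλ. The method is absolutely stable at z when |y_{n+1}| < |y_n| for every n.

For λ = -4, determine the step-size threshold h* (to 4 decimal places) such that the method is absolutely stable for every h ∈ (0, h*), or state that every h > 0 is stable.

(-3.0000,0); λ=-4 ⇒ h* = (3)/4 = 0.7500.

Test eqn y'=λy, z=hλ:
  k1=λy_n ⇒ h·k1=z·y_n;  k2=λ(1+7/15z)y_n ⇒ h·k2=z(1+7/15z)y_n
  y_{n+1}/y_n = 1 + 2/7z + 5/7z(1+7/15z) = 1 + z + 1/3z²
  ⇒ R(z) = 1 + z + 1/3z².

Find x<0 with |R(x)|<1.
x=-0.89: |R|=0.3740
R=1: x+1/3x²=0 ⇒ x=−3=-3.0000; min R=1−1/(4·1/3)=0.2500>−1
Confirm numerically:
  x=-1.658: |R|=0.25832 <1
  x=-1.421: |R|=0.25208 <1
  x=-1.372: |R|=0.25546 <1
  x=-1.365: |R|=0.25607 <1
  x=-3.547: |R|=1.64674 >1
  x=-3.537: |R|=1.63312 >1
  x=-3.326: |R|=1.36143 >1
Interval (-3.0000, 0).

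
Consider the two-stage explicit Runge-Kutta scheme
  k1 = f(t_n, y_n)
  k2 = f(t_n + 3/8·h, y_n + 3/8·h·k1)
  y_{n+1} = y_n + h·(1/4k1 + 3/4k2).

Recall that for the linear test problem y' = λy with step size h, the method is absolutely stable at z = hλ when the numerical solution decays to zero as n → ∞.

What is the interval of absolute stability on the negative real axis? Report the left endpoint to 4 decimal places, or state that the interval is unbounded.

On y'=λy, z=hλ:
  k1=λy_n ⇒ h·k1=z·y_n;  k2=λ(1+3/8z)y_n ⇒ h·k2=z(1+3/8z)y_n
  y_{n+1}/y_n = 1 + 1/4z + 3/4z(1+3/8z) = 1 + z + 9/32z²
  so R(z) = 1 + z + 9/32z².

Solve |R(x)|<1 on ℝ⁻.
x=-1.57: |R|=0.1233
R=1: x+9/32x²=0 ⇒ x=−32/9=-3.5556; min R=1−1/(4·9/32)=0.1111>−1
Confirm numerically:
  x=-2.874: |R|=0.44909 <1
  x=-2.504: |R|=0.25944 <1
  x=-2.163: |R|=0.15285 <1
  x=-3.990: |R|=1.48753 >1
  x=-3.739: |R|=1.19291 >1
  x=-3.679: |R|=1.12773 >1
Interval (-3.5556, 0).

z∈(-3.5556,0).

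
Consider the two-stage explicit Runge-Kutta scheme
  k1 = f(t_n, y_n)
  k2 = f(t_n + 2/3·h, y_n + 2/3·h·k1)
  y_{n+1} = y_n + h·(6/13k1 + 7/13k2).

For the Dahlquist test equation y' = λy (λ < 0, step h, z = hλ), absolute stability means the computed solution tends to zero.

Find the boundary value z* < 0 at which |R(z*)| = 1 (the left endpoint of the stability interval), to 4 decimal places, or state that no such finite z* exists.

left endpoint -2.7857.

With y'=λy (z=hλ):
  k1=λy_n ⇒ h·k1=z·y_n;  k2=λ(1+2/3z)y_n ⇒ h·k2=z(1+2/3z)y_n
  y_{n+1}/y_n = 1 + 6/13z + 7/13z(1+2/3z) = 1 + z + 14/39z²
  Hence R(z) = 1 + z + 14/39z².

Find x<0 with |R(x)|<1.
x=-1.56: |R|=0.3136
R=1: x+14/39x²=0 ⇒ x=−39/14=-2.7857; min R=1−1/(4·14/39)=0.3036>−1
Confirm numerically:
  x=-2.721: |R|=0.93679 <1
  x=-2.280: |R|=0.58609 <1
  x=-1.487: |R|=0.30675 <1
  x=-1.222: |R|=0.31405 <1
  x=-3.358: |R|=1.68985 >1
  x=-3.170: |R|=1.43730 >1
Interval (-2.7857, 0).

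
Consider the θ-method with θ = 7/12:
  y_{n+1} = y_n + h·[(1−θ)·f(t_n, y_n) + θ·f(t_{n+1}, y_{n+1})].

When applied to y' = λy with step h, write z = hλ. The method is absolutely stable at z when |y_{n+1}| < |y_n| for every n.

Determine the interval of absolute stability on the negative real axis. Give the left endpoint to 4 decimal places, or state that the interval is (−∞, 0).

On y'=λy, z=hλ:
  y_{n+1} = y_n + z·[5/12·y_n + 7/12·y_{n+1}] ⇒ (1 − 7/12z)y_{n+1} = (1 + 5/12z)y_n
  R(z) = (1 + 5/12z)/(1 − 7/12z).

Solve |R(x)|<1 on ℝ⁻.
x=-0.98: |R|=0.3765
x=-2: |R|=0.0769
x=-10: |R|=0.4634
x=-100: |R|=0.6854
θ=7/12≥1/2 ⇒ |1+5/12x|<|1−7/12x| ∀x<0 ⇒ interval (−∞,0).

(−∞, 0) — no finite endpoint.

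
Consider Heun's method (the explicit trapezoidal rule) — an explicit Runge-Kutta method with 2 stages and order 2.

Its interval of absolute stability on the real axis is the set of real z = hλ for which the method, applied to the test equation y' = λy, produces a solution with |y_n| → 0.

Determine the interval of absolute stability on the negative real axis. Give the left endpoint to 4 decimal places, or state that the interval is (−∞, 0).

(-2.0000, 0).

With y'=λy (z=hλ):
  order 2, 2-stage ⇒ R(z)=1+z+z^2/2
  (e.g. R(-1.3)=0.54500, |R|=0.54500)

Need |R(x)|<1, x<0.
x=-1.3: |R|=0.5450
|R(-2.36)|=1.4248 |R(-1.97)|=0.9704 |R(-1.09)|=0.5040
Bisect:
  x_lo=-2.8578 |R|=2.2258  x_hi=-0.3554 |R|=0.7077
  mid=-1.60662 |R|=0.68399 →hi
  mid=-2.23222 |R|=1.25918 →lo
  mid=-1.91942 |R|=0.92266 →hi
  mid=-2.07582 |R|=1.07869 →lo
  mid=-1.99762 |R|=0.99762 →hi
  mid=-2.03672 |R|=1.03739 →lo
  mid=-2.01717 |R|=1.01732 →lo
  mid=-2.00739 |R|=1.00742 →lo
  ...
  [-2.00006,-1.99991] ⇒ x*=-2.0000
Stable set (-2.0000, 0).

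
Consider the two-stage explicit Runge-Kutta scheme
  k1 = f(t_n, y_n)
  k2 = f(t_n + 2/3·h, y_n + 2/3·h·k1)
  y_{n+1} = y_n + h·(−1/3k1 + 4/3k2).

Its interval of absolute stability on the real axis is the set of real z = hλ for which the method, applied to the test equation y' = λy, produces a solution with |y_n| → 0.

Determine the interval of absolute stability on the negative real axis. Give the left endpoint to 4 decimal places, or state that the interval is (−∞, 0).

Set f=λy, z=hλ:
  k1=λy_n ⇒ h·k1=z·y_n;  k2=λ(1+2/3z)y_n ⇒ h·k2=z(1+2/3z)y_n
  y_{n+1}/y_n = 1 − 1/3z + 4/3z(1+2/3z) = 1 + z + 8/9z²
  ⇒ R(z) = 1 + z + 8/9z².

Solve |R(x)|<1 on ℝ⁻.
x=-0.71: |R|=0.7381
R=1: x+8/9x²=0 ⇒ x=−9/8=-1.1250; min R=1−1/(4·8/9)=0.7188>−1
Confirm numerically:
  x=-0.937: |R|=0.84342 <1
  x=-0.825: |R|=0.78000 <1
  x=-0.558: |R|=0.71877 <1
  x=-0.542: |R|=0.71912 <1
  x=-1.652: |R|=1.77387 >1
  x=-1.513: |R|=1.52182 >1
  x=-1.163: |R|=1.03928 >1
Stable set (-1.1250, 0).

(-1.1250, 0).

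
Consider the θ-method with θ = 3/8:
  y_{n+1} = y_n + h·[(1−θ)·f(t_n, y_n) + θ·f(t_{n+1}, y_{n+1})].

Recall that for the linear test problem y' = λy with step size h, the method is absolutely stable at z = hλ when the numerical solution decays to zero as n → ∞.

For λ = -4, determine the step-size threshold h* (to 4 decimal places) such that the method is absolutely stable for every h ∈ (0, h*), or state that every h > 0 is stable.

Set f=λy, z=hλ:
  y_{n+1} = y_n + z·[5/8·y_n + 3/8·y_{n+1}] ⇒ (1 − 3/8z)y_{n+1} = (1 + 5/8z)y_n
  so R(z) = (1 + 5/8z)/(1 − 3/8z).

Need |R(x)|<1, x<0.
x=-1.64: |R|=0.0155
R=−1: 1+5/8x = −1+3/8x ⇒ -1/4x=2 ⇒ x=2/(-1/4)=-8.0000
Confirm numerically:
  x=-7.309: |R|=0.95382 <1
  x=-6.060: |R|=0.85180 <1
  x=-3.248: |R|=0.46438 <1
  x=-8.302: |R|=1.01836 >1
  x=-8.204: |R|=1.01251 >1
Interval (-8.0000, 0).

(-8.0000,0); λ=-4 ⇒ h* = (8)/4 = 2.0000.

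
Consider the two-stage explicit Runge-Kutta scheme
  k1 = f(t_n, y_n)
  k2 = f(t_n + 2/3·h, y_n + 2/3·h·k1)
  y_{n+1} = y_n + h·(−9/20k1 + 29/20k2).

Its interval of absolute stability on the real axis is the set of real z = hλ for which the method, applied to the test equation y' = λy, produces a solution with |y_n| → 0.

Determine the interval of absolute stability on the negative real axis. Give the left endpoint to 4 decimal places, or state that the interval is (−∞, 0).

z∈(-1.0345,0).

Set f=λy, z=hλ:
  k1=λy_n ⇒ h·k1=z·y_n;  k2=λ(1+2/3z)y_n ⇒ h·k2=z(1+2/3z)y_n
  y_{n+1}/y_n = 1 − 9/20z + 29/20z(1+2/3z) = 1 + z + 29/30z²
  R(z) = 1 + z + 29/30z².

Solve |R(x)|<1 on ℝ⁻.
x=-1.7: |R|=2.0937
R=1: x+29/30x²=0 ⇒ x=−30/29=-1.0345; min R=1−1/(4·29/30)=0.7414>−1
Confirm numerically:
  x=-0.846: |R|=0.84586 <1
  x=-0.512: |R|=0.74141 <1
  x=-0.503: |R|=0.74158 <1
  x=-1.487: |R|=1.65046 >1
  x=-1.350: |R|=1.41175 >1
Interval (-1.0345, 0).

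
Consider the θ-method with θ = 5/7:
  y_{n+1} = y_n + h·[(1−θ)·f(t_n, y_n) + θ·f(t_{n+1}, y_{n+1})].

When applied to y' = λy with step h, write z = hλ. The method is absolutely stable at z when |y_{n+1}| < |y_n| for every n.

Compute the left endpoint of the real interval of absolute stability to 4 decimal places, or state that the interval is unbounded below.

unbounded; (−∞, 0).

With y'=λy (z=hλ):
  y_{n+1} = y_n + z·[2/7·y_n + 5/7·y_{n+1}] ⇒ (1 − 5/7z)y_{n+1} = (1 + 2/7z)y_n
  Hence R(z) = (1 + 2/7z)/(1 − 5/7z).

Solve |R(x)|<1 on ℝ⁻.
x=-0.72: |R|=0.5245
x=-2: |R|=0.1765
x=-10: |R|=0.2281
x=-100: |R|=0.3807
θ=5/7≥1/2 ⇒ |1+2/7x|<|1−5/7x| ∀x<0 ⇒ interval (−∞,0).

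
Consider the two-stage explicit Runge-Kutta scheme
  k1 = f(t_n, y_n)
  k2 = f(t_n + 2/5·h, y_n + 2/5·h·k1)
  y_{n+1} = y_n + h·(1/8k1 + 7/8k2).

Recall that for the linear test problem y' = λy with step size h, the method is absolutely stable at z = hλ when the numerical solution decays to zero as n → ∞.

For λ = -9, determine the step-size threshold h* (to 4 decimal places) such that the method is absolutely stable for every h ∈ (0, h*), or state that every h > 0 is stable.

(-2.8571,0); λ=-9 ⇒ h* = (20/7)/9 = 0.3175.

With y'=λy (z=hλ):
  k1=λy_n ⇒ h·k1=z·y_n;  k2=λ(1+2/5z)y_n ⇒ h·k2=z(1+2/5z)y_n
  y_{n+1}/y_n = 1 + 1/8z + 7/8z(1+2/5z) = 1 + z + 7/20z²
  R(z) = 1 + z + 7/20z².

Find x<0 with |R(x)|<1.
x=-0.32: |R|=0.7158
R=1: x+7/20x²=0 ⇒ x=−20/7=-2.8571; min R=1−1/(4·7/20)=0.2857>−1
Confirm numerically:
  x=-2.368: |R|=0.59460 <1
  x=-2.100: |R|=0.44350 <1
  x=-1.940: |R|=0.37726 <1
  x=-1.462: |R|=0.28611 <1
  x=-3.355: |R|=1.58461 >1
  x=-2.895: |R|=1.03836 >1
Interval (-2.8571, 0).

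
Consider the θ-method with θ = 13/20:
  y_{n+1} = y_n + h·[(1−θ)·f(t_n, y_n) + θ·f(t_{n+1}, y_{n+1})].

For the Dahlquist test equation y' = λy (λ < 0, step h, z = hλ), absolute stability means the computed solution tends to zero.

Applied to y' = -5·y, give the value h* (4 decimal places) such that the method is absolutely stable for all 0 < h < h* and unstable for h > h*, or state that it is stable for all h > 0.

On y'=λy, z=hλ:
  y_{n+1} = y_n + z·[7/20·y_n + 13/20·y_{n+1}] ⇒ (1 − 13/20z)y_{n+1} = (1 + 7/20z)y_n
  Hence R(z) = (1 + 7/20z)/(1 − 13/20z).

Boundary: |R(x)|=1, x<0.
x=-1.79: |R|=0.1726
x=-2: |R|=0.1304
x=-10: |R|=0.3333
x=-100: |R|=0.5152
θ=13/20≥1/2 ⇒ |1+7/20x|<|1−13/20x| ∀x<0 ⇒ interval (−∞,0).

interval (−∞, 0). Any h>0 works for λ=-5.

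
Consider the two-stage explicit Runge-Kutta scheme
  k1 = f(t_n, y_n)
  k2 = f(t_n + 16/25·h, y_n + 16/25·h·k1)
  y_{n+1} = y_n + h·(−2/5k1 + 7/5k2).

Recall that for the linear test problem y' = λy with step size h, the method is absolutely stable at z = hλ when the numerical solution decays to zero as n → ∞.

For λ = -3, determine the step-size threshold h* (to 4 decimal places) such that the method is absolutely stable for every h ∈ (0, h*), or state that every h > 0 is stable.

On y'=λy, z=hλ:
  k1=λy_n ⇒ h·k1=z·y_n;  k2=λ(1+16/25z)y_n ⇒ h·k2=z(1+16/25z)y_n
  y_{n+1}/y_n = 1 − 2/5z + 7/5z(1+16/25z) = 1 + z + 112/125z²
  ⇒ R(z) = 1 + z + 112/125z².

Solve |R(x)|<1 on ℝ⁻.
x=-1.23: |R|=1.1256
R=1: x+112/125x²=0 ⇒ x=−125/112=-1.1161; min R=1−1/(4·112/125)=0.7210>−1
Confirm numerically:
  x=-1.054: |R|=0.94138 <1
  x=-0.863: |R|=0.80431 <1
  x=-0.636: |R|=0.72643 <1
  x=-0.473: |R|=0.72746 <1
  x=-1.221: |R|=1.11479 >1
  x=-1.197: |R|=1.08680 >1
Interval (-1.1161, 0).

(-1.1161,0); λ=-3 ⇒ h* = (125/112)/3 = 0.3720.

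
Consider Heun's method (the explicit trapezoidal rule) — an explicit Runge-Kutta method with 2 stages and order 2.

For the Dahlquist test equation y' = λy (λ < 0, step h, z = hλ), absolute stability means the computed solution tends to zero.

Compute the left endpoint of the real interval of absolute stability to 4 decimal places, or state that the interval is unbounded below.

z* = -2.0000.

On y'=λy, z=hλ:
  order 2, 2-stage ⇒ R(z)=1+z+z^2/2
  (e.g. R(-1.41)=0.58405, |R|=0.58405)

Find x<0 with |R(x)|<1.
x=-1.41: |R|=0.5840
|R(-1.36)|=0.5648 |R(-1.12)|=0.5072 |R(-0.92)|=0.5032
Bisect:
  x_lo=-2.5325 |R|=1.6742  x_hi=-0.3495 |R|=0.7115
  mid=-1.44101 |R|=0.59725 →hi
  mid=-1.98675 |R|=0.98683 →hi
  mid=-2.25961 |R|=1.29331 →lo
  mid=-2.12318 |R|=1.13077 →lo
  mid=-2.05496 |R|=1.05647 →lo
  mid=-2.02085 |R|=1.02107 →lo
  mid=-2.00380 |R|=1.00381 →lo
  mid=-1.99527 |R|=0.99528 →hi
  mid=-1.99954 |R|=0.99954 →hi
  mid=-2.00167 |R|=1.00167 →lo
  ...
  [-2.00007,-1.99994] ⇒ x*=-2.0000
Stable set (-2.0000, 0).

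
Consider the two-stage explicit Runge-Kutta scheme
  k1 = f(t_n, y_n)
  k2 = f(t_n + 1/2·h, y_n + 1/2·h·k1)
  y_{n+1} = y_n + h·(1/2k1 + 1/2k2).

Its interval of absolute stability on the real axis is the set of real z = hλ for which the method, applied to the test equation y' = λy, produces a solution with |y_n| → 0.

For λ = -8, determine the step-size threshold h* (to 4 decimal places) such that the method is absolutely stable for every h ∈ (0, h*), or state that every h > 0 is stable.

Test eqn y'=λy, z=hλ:
  k1=λy_n ⇒ h·k1=z·y_n;  k2=λ(1+1/2z)y_n ⇒ h·k2=z(1+1/2z)y_n
  y_{n+1}/y_n = 1 + 1/2z + 1/2z(1+1/2z) = 1 + z + 1/4z²
  ⇒ R(z) = 1 + z + 1/4z².

Find x<0 with |R(x)|<1.
x=-0.3: |R|=0.7225
R=1: x+1/4x²=0 ⇒ x=−4=-4.0000; min R=1−1/(4·1/4)=0.0000>−1
Confirm numerically:
  x=-3.930: |R|=0.93123 <1
  x=-3.198: |R|=0.35880 <1
  x=-2.762: |R|=0.14516 <1
  x=-4.312: |R|=1.33634 >1
  x=-4.088: |R|=1.08994 >1
Interval (-4.0000, 0).

(-4.0000,0); λ=-8 ⇒ h* = (4)/8 = 0.5000.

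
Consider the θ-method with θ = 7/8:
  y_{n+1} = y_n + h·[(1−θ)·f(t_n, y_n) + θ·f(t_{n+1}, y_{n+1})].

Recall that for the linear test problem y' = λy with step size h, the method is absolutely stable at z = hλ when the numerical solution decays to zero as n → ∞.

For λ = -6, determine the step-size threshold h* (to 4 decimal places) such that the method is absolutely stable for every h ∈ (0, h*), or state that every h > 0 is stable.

Test eqn y'=λy, z=hλ:
  y_{n+1} = y_n + z·[1/8·y_n + 7/8·y_{n+1}] ⇒ (1 − 7/8z)y_{n+1} = (1 + 1/8z)y_n
  ⇒ R(z) = (1 + 1/8z)/(1 − 7/8z).

Boundary: |R(x)|=1, x<0.
x=-0.59: |R|=0.6109
x=-2: |R|=0.2727
x=-10: |R|=0.0256
x=-100: |R|=0.1299
θ=7/8≥1/2 ⇒ |1+1/8x|<|1−7/8x| ∀x<0 ⇒ unbounded interval.

interval (−∞, 0). Any h>0 works for λ=-6.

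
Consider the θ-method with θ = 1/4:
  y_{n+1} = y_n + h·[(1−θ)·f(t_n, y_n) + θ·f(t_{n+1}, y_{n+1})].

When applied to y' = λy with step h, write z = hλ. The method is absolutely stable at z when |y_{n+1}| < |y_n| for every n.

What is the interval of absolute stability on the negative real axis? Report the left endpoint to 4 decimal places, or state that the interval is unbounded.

Set f=λy, z=hλ:
  y_{n+1} = y_n + z·[3/4·y_n + 1/4·y_{n+1}] ⇒ (1 − 1/4z)y_{n+1} = (1 + 3/4z)y_n
  ⇒ R(z) = (1 + 3/4z)/(1 − 1/4z).

Boundary: |R(x)|=1, x<0.
x=-1.65: |R|=0.1681
R=−1: 1+3/4x = −1+1/4x ⇒ -1/2x=2 ⇒ x=2/(-1/2)=-4.0000
Confirm numerically:
  x=-3.802: |R|=0.94924 <1
  x=-3.446: |R|=0.85120 <1
  x=-3.416: |R|=0.84250 <1
  x=-2.485: |R|=0.53277 <1
  x=-4.583: |R|=1.13585 >1
  x=-4.345: |R|=1.08268 >1
  x=-4.243: |R|=1.05896 >1
Stable set (-4.0000, 0).

z∈(-4.0000,0).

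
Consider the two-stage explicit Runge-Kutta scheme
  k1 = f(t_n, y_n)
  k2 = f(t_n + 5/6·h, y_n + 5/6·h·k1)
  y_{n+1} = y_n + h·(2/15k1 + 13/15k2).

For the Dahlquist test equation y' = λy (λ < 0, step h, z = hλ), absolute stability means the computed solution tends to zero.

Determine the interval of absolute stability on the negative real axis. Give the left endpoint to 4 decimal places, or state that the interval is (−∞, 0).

On y'=λy, z=hλ:
  k1=λy_n ⇒ h·k1=z·y_n;  k2=λ(1+5/6z)y_n ⇒ h·k2=z(1+5/6z)y_n
  y_{n+1}/y_n = 1 + 2/15z + 13/15z(1+5/6z) = 1 + z + 13/18z²
  ⇒ R(z) = 1 + z + 13/18z².

Solve |R(x)|<1 on ℝ⁻.
x=-1.03: |R|=0.7362
R=1: x+13/18x²=0 ⇒ x=−18/13=-1.3846; min R=1−1/(4·13/18)=0.6538>−1
Confirm numerically:
  x=-0.934: |R|=0.69603 <1
  x=-0.796: |R|=0.66161 <1
  x=-0.782: |R|=0.65966 <1
  x=-1.929: |R|=1.75842 >1
  x=-1.579: |R|=1.22167 >1
Stable set (-1.3846, 0).

(-1.3846, 0).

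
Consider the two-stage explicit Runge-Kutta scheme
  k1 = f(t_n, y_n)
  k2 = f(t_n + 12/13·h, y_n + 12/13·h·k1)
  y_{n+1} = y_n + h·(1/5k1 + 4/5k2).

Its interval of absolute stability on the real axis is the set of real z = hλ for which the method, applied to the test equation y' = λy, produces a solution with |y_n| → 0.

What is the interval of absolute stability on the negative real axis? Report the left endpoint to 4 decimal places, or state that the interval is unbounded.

(-1.3542, 0).

On y'=λy, z=hλ:
  k1=λy_n ⇒ h·k1=z·y_n;  k2=λ(1+12/13z)y_n ⇒ h·k2=z(1+12/13z)y_n
  y_{n+1}/y_n = 1 + 1/5z + 4/5z(1+12/13z) = 1 + z + 48/65z²
  so R(z) = 1 + z + 48/65z².

Need |R(x)|<1, x<0.
x=-1.42: |R|=1.0690
R=1: x+48/65x²=0 ⇒ x=−65/48=-1.3542; min R=1−1/(4·48/65)=0.6615>−1
Confirm numerically:
  x=-1.303: |R|=0.95077 <1
  x=-1.187: |R|=0.85347 <1
  x=-0.968: |R|=0.72396 <1
  x=-0.907: |R|=0.70049 <1
  x=-1.923: |R|=1.80778 >1
  x=-1.860: |R|=1.69478 >1
Stable set (-1.3542, 0).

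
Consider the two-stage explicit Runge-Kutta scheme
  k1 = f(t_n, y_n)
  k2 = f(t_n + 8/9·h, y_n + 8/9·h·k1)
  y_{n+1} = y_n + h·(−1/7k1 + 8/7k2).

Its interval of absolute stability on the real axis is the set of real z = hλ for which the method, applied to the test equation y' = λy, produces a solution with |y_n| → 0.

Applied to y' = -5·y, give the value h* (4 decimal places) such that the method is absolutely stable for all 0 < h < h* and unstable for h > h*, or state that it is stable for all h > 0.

With y'=λy (z=hλ):
  k1=λy_n ⇒ h·k1=z·y_n;  k2=λ(1+8/9z)y_n ⇒ h·k2=z(1+8/9z)y_n
  y_{n+1}/y_n = 1 − 1/7z + 8/7z(1+8/9z) = 1 + z + 64/63z²
  Hence R(z) = 1 + z + 64/63z².

Need |R(x)|<1, x<0.
x=-1.33: |R|=1.4670
R=1: x+64/63x²=0 ⇒ x=−63/64=-0.9844; min R=1−1/(4·64/63)=0.7539>−1
Confirm numerically:
  x=-0.839: |R|=0.87609 <1
  x=-0.684: |R|=0.79128 <1
  x=-0.447: |R|=0.75598 <1
  x=-1.190: |R|=1.24858 >1
  x=-1.162: |R|=1.20968 >1
  x=-1.086: |R|=1.11212 >1
So |R|<1 on (-0.9844, 0).

(-0.9844,0); λ=-5 ⇒ h* = (63/64)/5 = 0.1969.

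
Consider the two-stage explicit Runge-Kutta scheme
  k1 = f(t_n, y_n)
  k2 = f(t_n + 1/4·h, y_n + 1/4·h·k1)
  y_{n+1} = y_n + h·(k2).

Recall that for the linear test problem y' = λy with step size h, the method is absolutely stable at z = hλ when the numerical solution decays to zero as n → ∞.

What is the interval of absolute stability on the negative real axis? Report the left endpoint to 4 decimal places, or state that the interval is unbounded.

Set f=λy, z=hλ:
  k1=λy_n ⇒ h·k1=z·y_n;  k2=λ(1+1/4z)y_n ⇒ h·k2=z(1+1/4z)y_n
  y_{n+1}/y_n = 1 + z(1+1/4z) = 1 + z + 1/4z²
  Hence R(z) = 1 + z + 1/4z².

Boundary: |R(x)|=1, x<0.
x=-0.31: |R|=0.7140
R=1: x+1/4x²=0 ⇒ x=−4=-4.0000; min R=1−1/(4·1/4)=0.0000>−1
Confirm numerically:
  x=-3.897: |R|=0.89965 <1
  x=-3.258: |R|=0.39564 <1
  x=-3.095: |R|=0.29976 <1
  x=-4.385: |R|=1.42206 >1
  x=-4.079: |R|=1.08056 >1
  x=-4.044: |R|=1.04448 >1
Interval (-4.0000, 0).

z∈(-4.0000,0).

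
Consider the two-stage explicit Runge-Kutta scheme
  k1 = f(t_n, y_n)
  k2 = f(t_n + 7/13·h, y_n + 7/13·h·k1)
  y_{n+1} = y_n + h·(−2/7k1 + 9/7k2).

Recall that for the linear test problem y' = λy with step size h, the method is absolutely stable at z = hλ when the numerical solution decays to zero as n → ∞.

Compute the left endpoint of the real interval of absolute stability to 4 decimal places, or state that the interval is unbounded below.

Set f=λy, z=hλ:
  k1=λy_n ⇒ h·k1=z·y_n;  k2=λ(1+7/13z)y_n ⇒ h·k2=z(1+7/13z)y_n
  y_{n+1}/y_n = 1 − 2/7z + 9/7z(1+7/13z) = 1 + z + 9/13z²
  so R(z) = 1 + z + 9/13z².

Solve |R(x)|<1 on ℝ⁻.
x=-1.27: |R|=0.8466
R=1: x+9/13x²=0 ⇒ x=−13/9=-1.4444; min R=1−1/(4·9/13)=0.6389>−1
Confirm numerically:
  x=-1.358: |R|=0.91873 <1
  x=-1.167: |R|=0.77585 <1
  x=-0.974: |R|=0.68278 <1
  x=-0.909: |R|=0.66304 <1
  x=-1.892: |R|=1.58623 >1
  x=-1.605: |R|=1.17840 >1
So |R|<1 on (-1.4444, 0).

z* = -1.4444.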